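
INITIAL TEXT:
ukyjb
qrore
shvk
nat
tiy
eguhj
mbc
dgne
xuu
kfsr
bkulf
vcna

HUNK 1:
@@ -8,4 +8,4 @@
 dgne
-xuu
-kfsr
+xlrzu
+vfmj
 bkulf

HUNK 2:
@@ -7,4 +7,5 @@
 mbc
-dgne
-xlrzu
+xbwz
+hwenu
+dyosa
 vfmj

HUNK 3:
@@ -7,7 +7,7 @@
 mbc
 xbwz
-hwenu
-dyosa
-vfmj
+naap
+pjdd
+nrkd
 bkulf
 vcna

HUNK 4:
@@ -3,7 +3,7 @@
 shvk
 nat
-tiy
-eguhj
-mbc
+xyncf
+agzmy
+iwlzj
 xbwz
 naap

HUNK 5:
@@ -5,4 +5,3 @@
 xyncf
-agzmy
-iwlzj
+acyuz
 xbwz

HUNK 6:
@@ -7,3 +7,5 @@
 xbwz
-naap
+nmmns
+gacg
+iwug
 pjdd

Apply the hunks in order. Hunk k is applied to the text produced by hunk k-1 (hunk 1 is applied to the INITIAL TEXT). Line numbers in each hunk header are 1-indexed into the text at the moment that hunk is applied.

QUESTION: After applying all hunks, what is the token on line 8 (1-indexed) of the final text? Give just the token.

Answer: nmmns

Derivation:
Hunk 1: at line 8 remove [xuu,kfsr] add [xlrzu,vfmj] -> 12 lines: ukyjb qrore shvk nat tiy eguhj mbc dgne xlrzu vfmj bkulf vcna
Hunk 2: at line 7 remove [dgne,xlrzu] add [xbwz,hwenu,dyosa] -> 13 lines: ukyjb qrore shvk nat tiy eguhj mbc xbwz hwenu dyosa vfmj bkulf vcna
Hunk 3: at line 7 remove [hwenu,dyosa,vfmj] add [naap,pjdd,nrkd] -> 13 lines: ukyjb qrore shvk nat tiy eguhj mbc xbwz naap pjdd nrkd bkulf vcna
Hunk 4: at line 3 remove [tiy,eguhj,mbc] add [xyncf,agzmy,iwlzj] -> 13 lines: ukyjb qrore shvk nat xyncf agzmy iwlzj xbwz naap pjdd nrkd bkulf vcna
Hunk 5: at line 5 remove [agzmy,iwlzj] add [acyuz] -> 12 lines: ukyjb qrore shvk nat xyncf acyuz xbwz naap pjdd nrkd bkulf vcna
Hunk 6: at line 7 remove [naap] add [nmmns,gacg,iwug] -> 14 lines: ukyjb qrore shvk nat xyncf acyuz xbwz nmmns gacg iwug pjdd nrkd bkulf vcna
Final line 8: nmmns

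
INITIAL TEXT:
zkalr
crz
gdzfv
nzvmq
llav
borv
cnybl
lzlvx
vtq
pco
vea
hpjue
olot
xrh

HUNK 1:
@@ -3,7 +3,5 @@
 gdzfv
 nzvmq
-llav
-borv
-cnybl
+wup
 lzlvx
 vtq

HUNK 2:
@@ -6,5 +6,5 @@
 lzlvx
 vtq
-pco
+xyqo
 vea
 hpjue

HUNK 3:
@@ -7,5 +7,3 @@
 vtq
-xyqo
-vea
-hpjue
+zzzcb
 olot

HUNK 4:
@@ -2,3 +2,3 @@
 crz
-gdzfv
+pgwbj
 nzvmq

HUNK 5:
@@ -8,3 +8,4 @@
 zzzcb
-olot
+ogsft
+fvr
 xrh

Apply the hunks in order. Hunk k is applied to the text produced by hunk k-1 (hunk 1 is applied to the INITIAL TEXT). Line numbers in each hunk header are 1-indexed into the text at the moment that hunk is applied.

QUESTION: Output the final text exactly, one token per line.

Hunk 1: at line 3 remove [llav,borv,cnybl] add [wup] -> 12 lines: zkalr crz gdzfv nzvmq wup lzlvx vtq pco vea hpjue olot xrh
Hunk 2: at line 6 remove [pco] add [xyqo] -> 12 lines: zkalr crz gdzfv nzvmq wup lzlvx vtq xyqo vea hpjue olot xrh
Hunk 3: at line 7 remove [xyqo,vea,hpjue] add [zzzcb] -> 10 lines: zkalr crz gdzfv nzvmq wup lzlvx vtq zzzcb olot xrh
Hunk 4: at line 2 remove [gdzfv] add [pgwbj] -> 10 lines: zkalr crz pgwbj nzvmq wup lzlvx vtq zzzcb olot xrh
Hunk 5: at line 8 remove [olot] add [ogsft,fvr] -> 11 lines: zkalr crz pgwbj nzvmq wup lzlvx vtq zzzcb ogsft fvr xrh

Answer: zkalr
crz
pgwbj
nzvmq
wup
lzlvx
vtq
zzzcb
ogsft
fvr
xrh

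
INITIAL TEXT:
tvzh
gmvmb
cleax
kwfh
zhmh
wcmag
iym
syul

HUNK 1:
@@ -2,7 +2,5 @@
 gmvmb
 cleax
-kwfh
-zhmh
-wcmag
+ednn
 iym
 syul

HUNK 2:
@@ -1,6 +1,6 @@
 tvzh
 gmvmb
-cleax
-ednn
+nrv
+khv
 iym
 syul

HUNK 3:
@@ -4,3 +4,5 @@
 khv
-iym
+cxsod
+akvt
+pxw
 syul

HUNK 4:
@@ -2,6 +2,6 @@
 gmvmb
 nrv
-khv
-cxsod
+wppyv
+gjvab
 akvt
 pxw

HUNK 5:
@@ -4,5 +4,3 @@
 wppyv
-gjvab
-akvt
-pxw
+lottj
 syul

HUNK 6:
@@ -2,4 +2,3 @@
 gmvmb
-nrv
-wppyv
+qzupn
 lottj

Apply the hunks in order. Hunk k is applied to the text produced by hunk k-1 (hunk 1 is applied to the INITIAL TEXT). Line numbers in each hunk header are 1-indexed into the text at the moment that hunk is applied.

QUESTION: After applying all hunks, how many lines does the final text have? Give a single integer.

Hunk 1: at line 2 remove [kwfh,zhmh,wcmag] add [ednn] -> 6 lines: tvzh gmvmb cleax ednn iym syul
Hunk 2: at line 1 remove [cleax,ednn] add [nrv,khv] -> 6 lines: tvzh gmvmb nrv khv iym syul
Hunk 3: at line 4 remove [iym] add [cxsod,akvt,pxw] -> 8 lines: tvzh gmvmb nrv khv cxsod akvt pxw syul
Hunk 4: at line 2 remove [khv,cxsod] add [wppyv,gjvab] -> 8 lines: tvzh gmvmb nrv wppyv gjvab akvt pxw syul
Hunk 5: at line 4 remove [gjvab,akvt,pxw] add [lottj] -> 6 lines: tvzh gmvmb nrv wppyv lottj syul
Hunk 6: at line 2 remove [nrv,wppyv] add [qzupn] -> 5 lines: tvzh gmvmb qzupn lottj syul
Final line count: 5

Answer: 5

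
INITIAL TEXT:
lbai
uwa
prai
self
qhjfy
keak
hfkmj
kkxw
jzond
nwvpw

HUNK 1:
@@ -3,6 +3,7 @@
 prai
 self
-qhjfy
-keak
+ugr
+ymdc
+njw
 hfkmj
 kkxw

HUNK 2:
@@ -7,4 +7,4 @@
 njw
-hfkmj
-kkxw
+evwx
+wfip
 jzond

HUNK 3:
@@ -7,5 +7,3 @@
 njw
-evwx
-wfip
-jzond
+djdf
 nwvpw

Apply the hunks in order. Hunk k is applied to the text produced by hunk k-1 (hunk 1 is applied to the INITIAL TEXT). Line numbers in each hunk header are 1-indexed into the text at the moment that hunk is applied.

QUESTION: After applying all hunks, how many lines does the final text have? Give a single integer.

Hunk 1: at line 3 remove [qhjfy,keak] add [ugr,ymdc,njw] -> 11 lines: lbai uwa prai self ugr ymdc njw hfkmj kkxw jzond nwvpw
Hunk 2: at line 7 remove [hfkmj,kkxw] add [evwx,wfip] -> 11 lines: lbai uwa prai self ugr ymdc njw evwx wfip jzond nwvpw
Hunk 3: at line 7 remove [evwx,wfip,jzond] add [djdf] -> 9 lines: lbai uwa prai self ugr ymdc njw djdf nwvpw
Final line count: 9

Answer: 9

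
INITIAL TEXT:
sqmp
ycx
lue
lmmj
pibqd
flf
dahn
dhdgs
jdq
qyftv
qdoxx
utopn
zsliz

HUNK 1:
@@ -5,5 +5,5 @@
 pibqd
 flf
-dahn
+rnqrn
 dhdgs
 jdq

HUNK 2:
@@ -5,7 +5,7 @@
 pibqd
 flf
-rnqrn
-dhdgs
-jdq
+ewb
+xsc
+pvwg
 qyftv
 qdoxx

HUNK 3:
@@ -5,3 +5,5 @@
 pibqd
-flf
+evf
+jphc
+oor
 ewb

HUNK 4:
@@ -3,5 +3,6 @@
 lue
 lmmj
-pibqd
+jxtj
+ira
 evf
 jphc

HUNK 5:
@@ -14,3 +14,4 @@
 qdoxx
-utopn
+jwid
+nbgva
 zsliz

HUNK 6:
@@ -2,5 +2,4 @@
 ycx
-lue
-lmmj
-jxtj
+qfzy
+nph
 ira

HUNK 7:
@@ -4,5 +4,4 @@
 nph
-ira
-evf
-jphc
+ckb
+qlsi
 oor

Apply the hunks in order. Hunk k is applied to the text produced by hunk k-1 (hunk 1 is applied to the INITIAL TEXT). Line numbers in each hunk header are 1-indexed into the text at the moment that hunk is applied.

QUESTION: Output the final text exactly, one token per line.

Hunk 1: at line 5 remove [dahn] add [rnqrn] -> 13 lines: sqmp ycx lue lmmj pibqd flf rnqrn dhdgs jdq qyftv qdoxx utopn zsliz
Hunk 2: at line 5 remove [rnqrn,dhdgs,jdq] add [ewb,xsc,pvwg] -> 13 lines: sqmp ycx lue lmmj pibqd flf ewb xsc pvwg qyftv qdoxx utopn zsliz
Hunk 3: at line 5 remove [flf] add [evf,jphc,oor] -> 15 lines: sqmp ycx lue lmmj pibqd evf jphc oor ewb xsc pvwg qyftv qdoxx utopn zsliz
Hunk 4: at line 3 remove [pibqd] add [jxtj,ira] -> 16 lines: sqmp ycx lue lmmj jxtj ira evf jphc oor ewb xsc pvwg qyftv qdoxx utopn zsliz
Hunk 5: at line 14 remove [utopn] add [jwid,nbgva] -> 17 lines: sqmp ycx lue lmmj jxtj ira evf jphc oor ewb xsc pvwg qyftv qdoxx jwid nbgva zsliz
Hunk 6: at line 2 remove [lue,lmmj,jxtj] add [qfzy,nph] -> 16 lines: sqmp ycx qfzy nph ira evf jphc oor ewb xsc pvwg qyftv qdoxx jwid nbgva zsliz
Hunk 7: at line 4 remove [ira,evf,jphc] add [ckb,qlsi] -> 15 lines: sqmp ycx qfzy nph ckb qlsi oor ewb xsc pvwg qyftv qdoxx jwid nbgva zsliz

Answer: sqmp
ycx
qfzy
nph
ckb
qlsi
oor
ewb
xsc
pvwg
qyftv
qdoxx
jwid
nbgva
zsliz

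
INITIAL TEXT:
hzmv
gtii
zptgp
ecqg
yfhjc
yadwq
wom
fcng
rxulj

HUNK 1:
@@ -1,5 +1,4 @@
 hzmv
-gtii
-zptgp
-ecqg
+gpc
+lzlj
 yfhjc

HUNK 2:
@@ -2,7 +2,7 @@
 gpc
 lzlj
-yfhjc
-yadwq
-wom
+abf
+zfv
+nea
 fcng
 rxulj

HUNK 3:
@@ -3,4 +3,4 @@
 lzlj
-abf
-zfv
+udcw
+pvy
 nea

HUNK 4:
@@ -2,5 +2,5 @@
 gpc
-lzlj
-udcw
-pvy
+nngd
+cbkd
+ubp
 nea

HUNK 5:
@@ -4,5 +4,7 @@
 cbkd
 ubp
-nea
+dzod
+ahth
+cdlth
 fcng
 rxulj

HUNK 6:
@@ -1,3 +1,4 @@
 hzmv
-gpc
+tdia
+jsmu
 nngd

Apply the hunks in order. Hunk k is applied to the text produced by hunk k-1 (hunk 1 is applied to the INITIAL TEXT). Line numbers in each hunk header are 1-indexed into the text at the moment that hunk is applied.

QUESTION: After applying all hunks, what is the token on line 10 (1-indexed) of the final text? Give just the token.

Hunk 1: at line 1 remove [gtii,zptgp,ecqg] add [gpc,lzlj] -> 8 lines: hzmv gpc lzlj yfhjc yadwq wom fcng rxulj
Hunk 2: at line 2 remove [yfhjc,yadwq,wom] add [abf,zfv,nea] -> 8 lines: hzmv gpc lzlj abf zfv nea fcng rxulj
Hunk 3: at line 3 remove [abf,zfv] add [udcw,pvy] -> 8 lines: hzmv gpc lzlj udcw pvy nea fcng rxulj
Hunk 4: at line 2 remove [lzlj,udcw,pvy] add [nngd,cbkd,ubp] -> 8 lines: hzmv gpc nngd cbkd ubp nea fcng rxulj
Hunk 5: at line 4 remove [nea] add [dzod,ahth,cdlth] -> 10 lines: hzmv gpc nngd cbkd ubp dzod ahth cdlth fcng rxulj
Hunk 6: at line 1 remove [gpc] add [tdia,jsmu] -> 11 lines: hzmv tdia jsmu nngd cbkd ubp dzod ahth cdlth fcng rxulj
Final line 10: fcng

Answer: fcng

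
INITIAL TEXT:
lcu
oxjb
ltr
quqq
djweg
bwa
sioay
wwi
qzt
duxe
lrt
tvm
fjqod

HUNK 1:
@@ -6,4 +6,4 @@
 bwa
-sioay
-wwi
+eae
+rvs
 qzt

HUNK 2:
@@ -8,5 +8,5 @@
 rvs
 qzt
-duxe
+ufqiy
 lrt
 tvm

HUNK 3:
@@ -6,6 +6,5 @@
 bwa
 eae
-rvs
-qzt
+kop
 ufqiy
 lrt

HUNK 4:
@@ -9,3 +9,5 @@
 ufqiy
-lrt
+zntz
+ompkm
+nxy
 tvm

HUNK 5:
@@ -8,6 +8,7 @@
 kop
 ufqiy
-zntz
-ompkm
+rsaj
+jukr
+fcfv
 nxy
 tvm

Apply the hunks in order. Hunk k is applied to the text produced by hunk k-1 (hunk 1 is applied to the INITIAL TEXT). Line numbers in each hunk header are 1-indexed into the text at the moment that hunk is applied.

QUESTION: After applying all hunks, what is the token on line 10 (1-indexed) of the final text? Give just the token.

Answer: rsaj

Derivation:
Hunk 1: at line 6 remove [sioay,wwi] add [eae,rvs] -> 13 lines: lcu oxjb ltr quqq djweg bwa eae rvs qzt duxe lrt tvm fjqod
Hunk 2: at line 8 remove [duxe] add [ufqiy] -> 13 lines: lcu oxjb ltr quqq djweg bwa eae rvs qzt ufqiy lrt tvm fjqod
Hunk 3: at line 6 remove [rvs,qzt] add [kop] -> 12 lines: lcu oxjb ltr quqq djweg bwa eae kop ufqiy lrt tvm fjqod
Hunk 4: at line 9 remove [lrt] add [zntz,ompkm,nxy] -> 14 lines: lcu oxjb ltr quqq djweg bwa eae kop ufqiy zntz ompkm nxy tvm fjqod
Hunk 5: at line 8 remove [zntz,ompkm] add [rsaj,jukr,fcfv] -> 15 lines: lcu oxjb ltr quqq djweg bwa eae kop ufqiy rsaj jukr fcfv nxy tvm fjqod
Final line 10: rsaj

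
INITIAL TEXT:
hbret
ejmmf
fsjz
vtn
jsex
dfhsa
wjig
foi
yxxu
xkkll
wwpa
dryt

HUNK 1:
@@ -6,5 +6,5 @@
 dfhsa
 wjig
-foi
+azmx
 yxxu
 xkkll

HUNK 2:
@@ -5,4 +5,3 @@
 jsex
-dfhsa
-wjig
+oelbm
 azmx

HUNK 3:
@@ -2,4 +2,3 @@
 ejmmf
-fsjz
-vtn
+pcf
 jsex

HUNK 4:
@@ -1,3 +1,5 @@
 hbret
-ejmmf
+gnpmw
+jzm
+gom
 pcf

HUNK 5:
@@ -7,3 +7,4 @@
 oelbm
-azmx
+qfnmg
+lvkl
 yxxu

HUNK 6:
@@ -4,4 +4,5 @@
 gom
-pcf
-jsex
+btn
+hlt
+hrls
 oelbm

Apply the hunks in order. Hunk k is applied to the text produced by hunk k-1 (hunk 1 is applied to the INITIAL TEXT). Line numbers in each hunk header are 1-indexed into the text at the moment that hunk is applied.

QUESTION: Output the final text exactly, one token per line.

Answer: hbret
gnpmw
jzm
gom
btn
hlt
hrls
oelbm
qfnmg
lvkl
yxxu
xkkll
wwpa
dryt

Derivation:
Hunk 1: at line 6 remove [foi] add [azmx] -> 12 lines: hbret ejmmf fsjz vtn jsex dfhsa wjig azmx yxxu xkkll wwpa dryt
Hunk 2: at line 5 remove [dfhsa,wjig] add [oelbm] -> 11 lines: hbret ejmmf fsjz vtn jsex oelbm azmx yxxu xkkll wwpa dryt
Hunk 3: at line 2 remove [fsjz,vtn] add [pcf] -> 10 lines: hbret ejmmf pcf jsex oelbm azmx yxxu xkkll wwpa dryt
Hunk 4: at line 1 remove [ejmmf] add [gnpmw,jzm,gom] -> 12 lines: hbret gnpmw jzm gom pcf jsex oelbm azmx yxxu xkkll wwpa dryt
Hunk 5: at line 7 remove [azmx] add [qfnmg,lvkl] -> 13 lines: hbret gnpmw jzm gom pcf jsex oelbm qfnmg lvkl yxxu xkkll wwpa dryt
Hunk 6: at line 4 remove [pcf,jsex] add [btn,hlt,hrls] -> 14 lines: hbret gnpmw jzm gom btn hlt hrls oelbm qfnmg lvkl yxxu xkkll wwpa dryt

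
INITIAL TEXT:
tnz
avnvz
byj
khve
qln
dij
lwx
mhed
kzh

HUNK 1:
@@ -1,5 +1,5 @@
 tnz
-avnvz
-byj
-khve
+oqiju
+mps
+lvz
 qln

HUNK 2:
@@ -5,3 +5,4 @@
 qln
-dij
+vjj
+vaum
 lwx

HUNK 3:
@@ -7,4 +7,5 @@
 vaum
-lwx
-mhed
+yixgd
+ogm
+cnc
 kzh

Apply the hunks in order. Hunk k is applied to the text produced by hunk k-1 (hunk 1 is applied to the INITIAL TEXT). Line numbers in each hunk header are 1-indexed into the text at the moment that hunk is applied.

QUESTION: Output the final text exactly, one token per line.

Answer: tnz
oqiju
mps
lvz
qln
vjj
vaum
yixgd
ogm
cnc
kzh

Derivation:
Hunk 1: at line 1 remove [avnvz,byj,khve] add [oqiju,mps,lvz] -> 9 lines: tnz oqiju mps lvz qln dij lwx mhed kzh
Hunk 2: at line 5 remove [dij] add [vjj,vaum] -> 10 lines: tnz oqiju mps lvz qln vjj vaum lwx mhed kzh
Hunk 3: at line 7 remove [lwx,mhed] add [yixgd,ogm,cnc] -> 11 lines: tnz oqiju mps lvz qln vjj vaum yixgd ogm cnc kzh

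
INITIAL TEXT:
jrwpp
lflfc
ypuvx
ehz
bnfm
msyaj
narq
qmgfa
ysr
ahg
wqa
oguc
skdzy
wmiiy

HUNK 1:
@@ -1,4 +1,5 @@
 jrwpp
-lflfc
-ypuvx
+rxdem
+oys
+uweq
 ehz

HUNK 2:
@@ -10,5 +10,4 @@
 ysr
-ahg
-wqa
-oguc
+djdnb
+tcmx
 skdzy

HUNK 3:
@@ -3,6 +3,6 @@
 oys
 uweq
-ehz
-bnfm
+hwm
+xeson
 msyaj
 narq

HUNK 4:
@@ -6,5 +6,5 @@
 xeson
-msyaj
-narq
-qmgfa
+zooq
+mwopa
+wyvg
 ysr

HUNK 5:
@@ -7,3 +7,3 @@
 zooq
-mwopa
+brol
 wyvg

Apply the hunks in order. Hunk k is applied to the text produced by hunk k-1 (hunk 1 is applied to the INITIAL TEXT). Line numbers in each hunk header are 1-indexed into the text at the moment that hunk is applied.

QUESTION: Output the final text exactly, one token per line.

Answer: jrwpp
rxdem
oys
uweq
hwm
xeson
zooq
brol
wyvg
ysr
djdnb
tcmx
skdzy
wmiiy

Derivation:
Hunk 1: at line 1 remove [lflfc,ypuvx] add [rxdem,oys,uweq] -> 15 lines: jrwpp rxdem oys uweq ehz bnfm msyaj narq qmgfa ysr ahg wqa oguc skdzy wmiiy
Hunk 2: at line 10 remove [ahg,wqa,oguc] add [djdnb,tcmx] -> 14 lines: jrwpp rxdem oys uweq ehz bnfm msyaj narq qmgfa ysr djdnb tcmx skdzy wmiiy
Hunk 3: at line 3 remove [ehz,bnfm] add [hwm,xeson] -> 14 lines: jrwpp rxdem oys uweq hwm xeson msyaj narq qmgfa ysr djdnb tcmx skdzy wmiiy
Hunk 4: at line 6 remove [msyaj,narq,qmgfa] add [zooq,mwopa,wyvg] -> 14 lines: jrwpp rxdem oys uweq hwm xeson zooq mwopa wyvg ysr djdnb tcmx skdzy wmiiy
Hunk 5: at line 7 remove [mwopa] add [brol] -> 14 lines: jrwpp rxdem oys uweq hwm xeson zooq brol wyvg ysr djdnb tcmx skdzy wmiiy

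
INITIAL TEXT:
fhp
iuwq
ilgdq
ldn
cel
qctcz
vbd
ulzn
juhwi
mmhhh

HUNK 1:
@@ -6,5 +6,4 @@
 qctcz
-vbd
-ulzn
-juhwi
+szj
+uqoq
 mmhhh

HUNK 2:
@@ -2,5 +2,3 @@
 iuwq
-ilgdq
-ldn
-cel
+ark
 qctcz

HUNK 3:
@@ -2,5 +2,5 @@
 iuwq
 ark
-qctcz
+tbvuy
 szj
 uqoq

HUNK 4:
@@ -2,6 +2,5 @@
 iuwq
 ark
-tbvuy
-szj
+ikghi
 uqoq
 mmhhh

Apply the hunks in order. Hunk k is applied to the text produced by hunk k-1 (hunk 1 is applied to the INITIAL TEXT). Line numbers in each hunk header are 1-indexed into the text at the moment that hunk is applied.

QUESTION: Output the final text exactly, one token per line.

Hunk 1: at line 6 remove [vbd,ulzn,juhwi] add [szj,uqoq] -> 9 lines: fhp iuwq ilgdq ldn cel qctcz szj uqoq mmhhh
Hunk 2: at line 2 remove [ilgdq,ldn,cel] add [ark] -> 7 lines: fhp iuwq ark qctcz szj uqoq mmhhh
Hunk 3: at line 2 remove [qctcz] add [tbvuy] -> 7 lines: fhp iuwq ark tbvuy szj uqoq mmhhh
Hunk 4: at line 2 remove [tbvuy,szj] add [ikghi] -> 6 lines: fhp iuwq ark ikghi uqoq mmhhh

Answer: fhp
iuwq
ark
ikghi
uqoq
mmhhh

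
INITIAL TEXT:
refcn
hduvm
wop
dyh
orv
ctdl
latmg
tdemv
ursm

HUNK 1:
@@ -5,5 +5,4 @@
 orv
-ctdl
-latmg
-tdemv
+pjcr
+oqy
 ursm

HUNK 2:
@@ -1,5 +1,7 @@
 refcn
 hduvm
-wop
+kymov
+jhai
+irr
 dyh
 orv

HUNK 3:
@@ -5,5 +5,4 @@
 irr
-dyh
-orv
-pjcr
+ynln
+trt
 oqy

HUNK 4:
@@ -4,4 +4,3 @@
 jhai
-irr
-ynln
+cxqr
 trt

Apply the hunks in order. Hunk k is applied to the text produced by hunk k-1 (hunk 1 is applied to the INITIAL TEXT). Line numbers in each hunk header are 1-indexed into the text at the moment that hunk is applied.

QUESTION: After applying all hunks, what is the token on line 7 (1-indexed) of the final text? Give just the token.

Answer: oqy

Derivation:
Hunk 1: at line 5 remove [ctdl,latmg,tdemv] add [pjcr,oqy] -> 8 lines: refcn hduvm wop dyh orv pjcr oqy ursm
Hunk 2: at line 1 remove [wop] add [kymov,jhai,irr] -> 10 lines: refcn hduvm kymov jhai irr dyh orv pjcr oqy ursm
Hunk 3: at line 5 remove [dyh,orv,pjcr] add [ynln,trt] -> 9 lines: refcn hduvm kymov jhai irr ynln trt oqy ursm
Hunk 4: at line 4 remove [irr,ynln] add [cxqr] -> 8 lines: refcn hduvm kymov jhai cxqr trt oqy ursm
Final line 7: oqy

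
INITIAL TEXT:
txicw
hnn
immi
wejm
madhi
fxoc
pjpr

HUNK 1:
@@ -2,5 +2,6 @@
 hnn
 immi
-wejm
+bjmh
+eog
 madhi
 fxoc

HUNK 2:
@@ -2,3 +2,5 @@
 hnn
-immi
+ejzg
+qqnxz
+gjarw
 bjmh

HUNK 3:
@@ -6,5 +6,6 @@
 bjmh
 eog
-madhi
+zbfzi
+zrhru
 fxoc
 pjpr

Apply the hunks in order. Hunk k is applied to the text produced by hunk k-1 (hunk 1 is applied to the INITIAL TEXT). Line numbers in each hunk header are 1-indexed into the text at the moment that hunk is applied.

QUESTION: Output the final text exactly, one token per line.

Answer: txicw
hnn
ejzg
qqnxz
gjarw
bjmh
eog
zbfzi
zrhru
fxoc
pjpr

Derivation:
Hunk 1: at line 2 remove [wejm] add [bjmh,eog] -> 8 lines: txicw hnn immi bjmh eog madhi fxoc pjpr
Hunk 2: at line 2 remove [immi] add [ejzg,qqnxz,gjarw] -> 10 lines: txicw hnn ejzg qqnxz gjarw bjmh eog madhi fxoc pjpr
Hunk 3: at line 6 remove [madhi] add [zbfzi,zrhru] -> 11 lines: txicw hnn ejzg qqnxz gjarw bjmh eog zbfzi zrhru fxoc pjpr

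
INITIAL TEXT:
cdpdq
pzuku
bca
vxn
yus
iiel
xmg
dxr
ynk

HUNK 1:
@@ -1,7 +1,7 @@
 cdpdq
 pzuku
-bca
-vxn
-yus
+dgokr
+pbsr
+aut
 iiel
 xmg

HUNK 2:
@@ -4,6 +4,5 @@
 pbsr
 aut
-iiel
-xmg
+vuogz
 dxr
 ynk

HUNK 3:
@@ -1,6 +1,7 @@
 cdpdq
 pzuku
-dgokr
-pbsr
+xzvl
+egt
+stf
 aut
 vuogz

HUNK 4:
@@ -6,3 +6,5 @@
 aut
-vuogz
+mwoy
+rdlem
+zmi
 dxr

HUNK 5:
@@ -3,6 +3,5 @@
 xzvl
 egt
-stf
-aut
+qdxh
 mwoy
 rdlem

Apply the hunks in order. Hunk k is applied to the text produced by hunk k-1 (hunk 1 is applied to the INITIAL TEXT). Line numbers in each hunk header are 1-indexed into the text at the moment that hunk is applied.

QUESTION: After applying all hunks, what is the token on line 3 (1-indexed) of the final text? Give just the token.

Hunk 1: at line 1 remove [bca,vxn,yus] add [dgokr,pbsr,aut] -> 9 lines: cdpdq pzuku dgokr pbsr aut iiel xmg dxr ynk
Hunk 2: at line 4 remove [iiel,xmg] add [vuogz] -> 8 lines: cdpdq pzuku dgokr pbsr aut vuogz dxr ynk
Hunk 3: at line 1 remove [dgokr,pbsr] add [xzvl,egt,stf] -> 9 lines: cdpdq pzuku xzvl egt stf aut vuogz dxr ynk
Hunk 4: at line 6 remove [vuogz] add [mwoy,rdlem,zmi] -> 11 lines: cdpdq pzuku xzvl egt stf aut mwoy rdlem zmi dxr ynk
Hunk 5: at line 3 remove [stf,aut] add [qdxh] -> 10 lines: cdpdq pzuku xzvl egt qdxh mwoy rdlem zmi dxr ynk
Final line 3: xzvl

Answer: xzvl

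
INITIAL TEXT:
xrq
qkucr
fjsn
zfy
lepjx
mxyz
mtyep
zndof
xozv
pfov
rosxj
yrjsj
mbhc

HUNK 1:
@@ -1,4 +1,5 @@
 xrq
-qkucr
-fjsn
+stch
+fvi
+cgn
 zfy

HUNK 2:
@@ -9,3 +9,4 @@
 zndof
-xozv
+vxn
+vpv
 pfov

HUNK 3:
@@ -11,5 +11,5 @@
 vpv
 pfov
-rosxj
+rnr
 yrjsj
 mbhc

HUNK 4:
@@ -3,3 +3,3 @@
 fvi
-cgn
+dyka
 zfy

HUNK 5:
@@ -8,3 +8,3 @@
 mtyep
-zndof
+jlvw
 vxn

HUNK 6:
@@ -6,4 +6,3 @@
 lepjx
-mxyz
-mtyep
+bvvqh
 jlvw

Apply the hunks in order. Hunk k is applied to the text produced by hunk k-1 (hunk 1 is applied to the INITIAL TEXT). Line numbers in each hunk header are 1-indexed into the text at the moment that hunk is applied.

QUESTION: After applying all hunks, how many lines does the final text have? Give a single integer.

Hunk 1: at line 1 remove [qkucr,fjsn] add [stch,fvi,cgn] -> 14 lines: xrq stch fvi cgn zfy lepjx mxyz mtyep zndof xozv pfov rosxj yrjsj mbhc
Hunk 2: at line 9 remove [xozv] add [vxn,vpv] -> 15 lines: xrq stch fvi cgn zfy lepjx mxyz mtyep zndof vxn vpv pfov rosxj yrjsj mbhc
Hunk 3: at line 11 remove [rosxj] add [rnr] -> 15 lines: xrq stch fvi cgn zfy lepjx mxyz mtyep zndof vxn vpv pfov rnr yrjsj mbhc
Hunk 4: at line 3 remove [cgn] add [dyka] -> 15 lines: xrq stch fvi dyka zfy lepjx mxyz mtyep zndof vxn vpv pfov rnr yrjsj mbhc
Hunk 5: at line 8 remove [zndof] add [jlvw] -> 15 lines: xrq stch fvi dyka zfy lepjx mxyz mtyep jlvw vxn vpv pfov rnr yrjsj mbhc
Hunk 6: at line 6 remove [mxyz,mtyep] add [bvvqh] -> 14 lines: xrq stch fvi dyka zfy lepjx bvvqh jlvw vxn vpv pfov rnr yrjsj mbhc
Final line count: 14

Answer: 14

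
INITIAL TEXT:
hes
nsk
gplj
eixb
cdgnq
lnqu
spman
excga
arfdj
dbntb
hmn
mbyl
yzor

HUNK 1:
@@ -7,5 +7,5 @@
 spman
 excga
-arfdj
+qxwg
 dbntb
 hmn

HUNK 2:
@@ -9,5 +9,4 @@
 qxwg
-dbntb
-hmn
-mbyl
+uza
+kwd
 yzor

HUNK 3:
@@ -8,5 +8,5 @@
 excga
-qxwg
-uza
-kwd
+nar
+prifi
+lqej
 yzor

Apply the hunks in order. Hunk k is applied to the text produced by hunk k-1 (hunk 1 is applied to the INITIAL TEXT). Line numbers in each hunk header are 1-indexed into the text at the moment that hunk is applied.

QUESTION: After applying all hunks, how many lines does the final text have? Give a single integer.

Answer: 12

Derivation:
Hunk 1: at line 7 remove [arfdj] add [qxwg] -> 13 lines: hes nsk gplj eixb cdgnq lnqu spman excga qxwg dbntb hmn mbyl yzor
Hunk 2: at line 9 remove [dbntb,hmn,mbyl] add [uza,kwd] -> 12 lines: hes nsk gplj eixb cdgnq lnqu spman excga qxwg uza kwd yzor
Hunk 3: at line 8 remove [qxwg,uza,kwd] add [nar,prifi,lqej] -> 12 lines: hes nsk gplj eixb cdgnq lnqu spman excga nar prifi lqej yzor
Final line count: 12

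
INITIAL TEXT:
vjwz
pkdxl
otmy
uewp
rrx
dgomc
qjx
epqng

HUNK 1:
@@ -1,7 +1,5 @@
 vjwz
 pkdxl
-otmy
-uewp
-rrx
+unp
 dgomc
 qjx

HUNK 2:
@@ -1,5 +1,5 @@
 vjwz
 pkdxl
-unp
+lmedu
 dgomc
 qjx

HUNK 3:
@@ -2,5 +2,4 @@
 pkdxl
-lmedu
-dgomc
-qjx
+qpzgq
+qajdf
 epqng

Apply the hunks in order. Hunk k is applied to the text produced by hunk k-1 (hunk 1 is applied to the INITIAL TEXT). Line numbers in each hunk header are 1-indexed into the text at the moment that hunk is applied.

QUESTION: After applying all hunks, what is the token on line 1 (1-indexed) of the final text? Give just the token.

Answer: vjwz

Derivation:
Hunk 1: at line 1 remove [otmy,uewp,rrx] add [unp] -> 6 lines: vjwz pkdxl unp dgomc qjx epqng
Hunk 2: at line 1 remove [unp] add [lmedu] -> 6 lines: vjwz pkdxl lmedu dgomc qjx epqng
Hunk 3: at line 2 remove [lmedu,dgomc,qjx] add [qpzgq,qajdf] -> 5 lines: vjwz pkdxl qpzgq qajdf epqng
Final line 1: vjwz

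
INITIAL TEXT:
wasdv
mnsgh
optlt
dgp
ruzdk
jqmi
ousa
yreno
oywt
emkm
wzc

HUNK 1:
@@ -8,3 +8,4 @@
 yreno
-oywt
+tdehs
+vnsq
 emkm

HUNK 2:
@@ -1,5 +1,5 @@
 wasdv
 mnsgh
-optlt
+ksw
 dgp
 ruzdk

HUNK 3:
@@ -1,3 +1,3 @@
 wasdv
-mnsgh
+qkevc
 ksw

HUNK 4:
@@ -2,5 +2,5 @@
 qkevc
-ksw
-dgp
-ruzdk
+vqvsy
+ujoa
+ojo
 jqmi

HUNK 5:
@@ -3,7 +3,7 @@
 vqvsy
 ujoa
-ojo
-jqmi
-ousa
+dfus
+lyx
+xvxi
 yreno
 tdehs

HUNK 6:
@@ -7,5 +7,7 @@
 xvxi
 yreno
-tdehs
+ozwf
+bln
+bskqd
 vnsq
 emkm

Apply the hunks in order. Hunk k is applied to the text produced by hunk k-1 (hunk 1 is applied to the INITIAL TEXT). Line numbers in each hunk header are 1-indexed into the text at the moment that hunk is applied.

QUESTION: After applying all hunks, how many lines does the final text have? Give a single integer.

Answer: 14

Derivation:
Hunk 1: at line 8 remove [oywt] add [tdehs,vnsq] -> 12 lines: wasdv mnsgh optlt dgp ruzdk jqmi ousa yreno tdehs vnsq emkm wzc
Hunk 2: at line 1 remove [optlt] add [ksw] -> 12 lines: wasdv mnsgh ksw dgp ruzdk jqmi ousa yreno tdehs vnsq emkm wzc
Hunk 3: at line 1 remove [mnsgh] add [qkevc] -> 12 lines: wasdv qkevc ksw dgp ruzdk jqmi ousa yreno tdehs vnsq emkm wzc
Hunk 4: at line 2 remove [ksw,dgp,ruzdk] add [vqvsy,ujoa,ojo] -> 12 lines: wasdv qkevc vqvsy ujoa ojo jqmi ousa yreno tdehs vnsq emkm wzc
Hunk 5: at line 3 remove [ojo,jqmi,ousa] add [dfus,lyx,xvxi] -> 12 lines: wasdv qkevc vqvsy ujoa dfus lyx xvxi yreno tdehs vnsq emkm wzc
Hunk 6: at line 7 remove [tdehs] add [ozwf,bln,bskqd] -> 14 lines: wasdv qkevc vqvsy ujoa dfus lyx xvxi yreno ozwf bln bskqd vnsq emkm wzc
Final line count: 14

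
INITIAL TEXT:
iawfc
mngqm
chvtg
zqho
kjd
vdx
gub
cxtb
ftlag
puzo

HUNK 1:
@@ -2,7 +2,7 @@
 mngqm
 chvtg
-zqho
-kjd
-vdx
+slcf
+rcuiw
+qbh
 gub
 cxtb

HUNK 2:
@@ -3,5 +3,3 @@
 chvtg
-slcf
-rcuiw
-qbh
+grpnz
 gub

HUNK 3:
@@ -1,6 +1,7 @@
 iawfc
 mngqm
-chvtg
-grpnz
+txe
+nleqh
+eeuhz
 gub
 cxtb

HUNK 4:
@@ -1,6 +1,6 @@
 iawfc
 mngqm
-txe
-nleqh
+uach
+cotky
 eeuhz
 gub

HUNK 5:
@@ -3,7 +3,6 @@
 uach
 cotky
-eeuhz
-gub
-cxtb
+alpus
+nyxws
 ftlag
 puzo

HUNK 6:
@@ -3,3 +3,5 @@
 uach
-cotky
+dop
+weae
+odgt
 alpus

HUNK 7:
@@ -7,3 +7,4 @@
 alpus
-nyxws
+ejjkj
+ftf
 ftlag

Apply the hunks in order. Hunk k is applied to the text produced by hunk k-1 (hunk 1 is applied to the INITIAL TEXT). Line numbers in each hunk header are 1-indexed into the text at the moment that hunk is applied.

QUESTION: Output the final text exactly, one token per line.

Hunk 1: at line 2 remove [zqho,kjd,vdx] add [slcf,rcuiw,qbh] -> 10 lines: iawfc mngqm chvtg slcf rcuiw qbh gub cxtb ftlag puzo
Hunk 2: at line 3 remove [slcf,rcuiw,qbh] add [grpnz] -> 8 lines: iawfc mngqm chvtg grpnz gub cxtb ftlag puzo
Hunk 3: at line 1 remove [chvtg,grpnz] add [txe,nleqh,eeuhz] -> 9 lines: iawfc mngqm txe nleqh eeuhz gub cxtb ftlag puzo
Hunk 4: at line 1 remove [txe,nleqh] add [uach,cotky] -> 9 lines: iawfc mngqm uach cotky eeuhz gub cxtb ftlag puzo
Hunk 5: at line 3 remove [eeuhz,gub,cxtb] add [alpus,nyxws] -> 8 lines: iawfc mngqm uach cotky alpus nyxws ftlag puzo
Hunk 6: at line 3 remove [cotky] add [dop,weae,odgt] -> 10 lines: iawfc mngqm uach dop weae odgt alpus nyxws ftlag puzo
Hunk 7: at line 7 remove [nyxws] add [ejjkj,ftf] -> 11 lines: iawfc mngqm uach dop weae odgt alpus ejjkj ftf ftlag puzo

Answer: iawfc
mngqm
uach
dop
weae
odgt
alpus
ejjkj
ftf
ftlag
puzo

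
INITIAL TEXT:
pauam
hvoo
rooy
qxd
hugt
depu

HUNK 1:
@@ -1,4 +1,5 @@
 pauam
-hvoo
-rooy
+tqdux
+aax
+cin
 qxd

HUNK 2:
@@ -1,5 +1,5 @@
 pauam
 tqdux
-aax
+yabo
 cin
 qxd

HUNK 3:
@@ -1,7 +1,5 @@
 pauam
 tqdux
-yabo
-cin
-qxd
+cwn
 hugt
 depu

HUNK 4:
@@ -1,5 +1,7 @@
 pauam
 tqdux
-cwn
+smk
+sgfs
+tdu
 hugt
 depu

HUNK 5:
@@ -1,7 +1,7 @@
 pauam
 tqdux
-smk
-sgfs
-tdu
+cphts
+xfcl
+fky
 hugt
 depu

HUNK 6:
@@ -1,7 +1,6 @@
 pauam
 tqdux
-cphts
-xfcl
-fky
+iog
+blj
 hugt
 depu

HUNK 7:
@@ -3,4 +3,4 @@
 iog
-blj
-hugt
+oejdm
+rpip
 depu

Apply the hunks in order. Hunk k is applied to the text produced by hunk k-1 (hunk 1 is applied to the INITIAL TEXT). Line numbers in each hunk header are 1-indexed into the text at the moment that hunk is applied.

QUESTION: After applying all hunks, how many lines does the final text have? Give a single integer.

Hunk 1: at line 1 remove [hvoo,rooy] add [tqdux,aax,cin] -> 7 lines: pauam tqdux aax cin qxd hugt depu
Hunk 2: at line 1 remove [aax] add [yabo] -> 7 lines: pauam tqdux yabo cin qxd hugt depu
Hunk 3: at line 1 remove [yabo,cin,qxd] add [cwn] -> 5 lines: pauam tqdux cwn hugt depu
Hunk 4: at line 1 remove [cwn] add [smk,sgfs,tdu] -> 7 lines: pauam tqdux smk sgfs tdu hugt depu
Hunk 5: at line 1 remove [smk,sgfs,tdu] add [cphts,xfcl,fky] -> 7 lines: pauam tqdux cphts xfcl fky hugt depu
Hunk 6: at line 1 remove [cphts,xfcl,fky] add [iog,blj] -> 6 lines: pauam tqdux iog blj hugt depu
Hunk 7: at line 3 remove [blj,hugt] add [oejdm,rpip] -> 6 lines: pauam tqdux iog oejdm rpip depu
Final line count: 6

Answer: 6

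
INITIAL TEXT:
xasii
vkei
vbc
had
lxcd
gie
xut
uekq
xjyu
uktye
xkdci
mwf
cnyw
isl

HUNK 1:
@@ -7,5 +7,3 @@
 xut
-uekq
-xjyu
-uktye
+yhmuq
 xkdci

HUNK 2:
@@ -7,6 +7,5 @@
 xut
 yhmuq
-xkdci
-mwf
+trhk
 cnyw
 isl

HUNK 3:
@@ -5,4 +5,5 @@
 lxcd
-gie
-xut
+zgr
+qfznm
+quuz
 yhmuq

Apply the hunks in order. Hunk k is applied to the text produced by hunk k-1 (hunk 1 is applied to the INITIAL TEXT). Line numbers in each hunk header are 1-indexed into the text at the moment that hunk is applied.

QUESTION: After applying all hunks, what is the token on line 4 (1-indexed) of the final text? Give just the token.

Hunk 1: at line 7 remove [uekq,xjyu,uktye] add [yhmuq] -> 12 lines: xasii vkei vbc had lxcd gie xut yhmuq xkdci mwf cnyw isl
Hunk 2: at line 7 remove [xkdci,mwf] add [trhk] -> 11 lines: xasii vkei vbc had lxcd gie xut yhmuq trhk cnyw isl
Hunk 3: at line 5 remove [gie,xut] add [zgr,qfznm,quuz] -> 12 lines: xasii vkei vbc had lxcd zgr qfznm quuz yhmuq trhk cnyw isl
Final line 4: had

Answer: had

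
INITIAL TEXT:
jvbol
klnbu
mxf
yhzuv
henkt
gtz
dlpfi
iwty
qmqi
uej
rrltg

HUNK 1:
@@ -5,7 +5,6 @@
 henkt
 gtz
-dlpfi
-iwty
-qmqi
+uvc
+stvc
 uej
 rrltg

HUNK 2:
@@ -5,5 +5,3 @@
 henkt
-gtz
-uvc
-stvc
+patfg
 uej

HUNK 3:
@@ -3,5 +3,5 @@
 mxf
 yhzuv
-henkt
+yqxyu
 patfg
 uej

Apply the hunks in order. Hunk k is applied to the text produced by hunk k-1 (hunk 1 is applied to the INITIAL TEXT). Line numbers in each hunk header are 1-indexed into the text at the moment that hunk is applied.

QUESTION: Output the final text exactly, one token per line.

Answer: jvbol
klnbu
mxf
yhzuv
yqxyu
patfg
uej
rrltg

Derivation:
Hunk 1: at line 5 remove [dlpfi,iwty,qmqi] add [uvc,stvc] -> 10 lines: jvbol klnbu mxf yhzuv henkt gtz uvc stvc uej rrltg
Hunk 2: at line 5 remove [gtz,uvc,stvc] add [patfg] -> 8 lines: jvbol klnbu mxf yhzuv henkt patfg uej rrltg
Hunk 3: at line 3 remove [henkt] add [yqxyu] -> 8 lines: jvbol klnbu mxf yhzuv yqxyu patfg uej rrltg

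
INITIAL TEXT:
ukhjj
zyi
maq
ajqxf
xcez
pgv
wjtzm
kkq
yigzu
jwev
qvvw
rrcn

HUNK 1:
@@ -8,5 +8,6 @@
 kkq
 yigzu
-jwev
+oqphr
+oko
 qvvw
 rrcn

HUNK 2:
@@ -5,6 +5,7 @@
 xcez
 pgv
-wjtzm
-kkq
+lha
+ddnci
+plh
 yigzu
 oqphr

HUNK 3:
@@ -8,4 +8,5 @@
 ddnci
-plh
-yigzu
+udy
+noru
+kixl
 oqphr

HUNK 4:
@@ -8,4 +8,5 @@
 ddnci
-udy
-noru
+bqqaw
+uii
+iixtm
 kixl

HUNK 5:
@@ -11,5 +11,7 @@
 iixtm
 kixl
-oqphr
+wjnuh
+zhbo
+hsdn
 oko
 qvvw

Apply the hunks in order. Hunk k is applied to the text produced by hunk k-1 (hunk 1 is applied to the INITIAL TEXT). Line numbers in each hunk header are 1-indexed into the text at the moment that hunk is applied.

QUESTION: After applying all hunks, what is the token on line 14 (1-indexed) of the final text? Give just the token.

Answer: zhbo

Derivation:
Hunk 1: at line 8 remove [jwev] add [oqphr,oko] -> 13 lines: ukhjj zyi maq ajqxf xcez pgv wjtzm kkq yigzu oqphr oko qvvw rrcn
Hunk 2: at line 5 remove [wjtzm,kkq] add [lha,ddnci,plh] -> 14 lines: ukhjj zyi maq ajqxf xcez pgv lha ddnci plh yigzu oqphr oko qvvw rrcn
Hunk 3: at line 8 remove [plh,yigzu] add [udy,noru,kixl] -> 15 lines: ukhjj zyi maq ajqxf xcez pgv lha ddnci udy noru kixl oqphr oko qvvw rrcn
Hunk 4: at line 8 remove [udy,noru] add [bqqaw,uii,iixtm] -> 16 lines: ukhjj zyi maq ajqxf xcez pgv lha ddnci bqqaw uii iixtm kixl oqphr oko qvvw rrcn
Hunk 5: at line 11 remove [oqphr] add [wjnuh,zhbo,hsdn] -> 18 lines: ukhjj zyi maq ajqxf xcez pgv lha ddnci bqqaw uii iixtm kixl wjnuh zhbo hsdn oko qvvw rrcn
Final line 14: zhbo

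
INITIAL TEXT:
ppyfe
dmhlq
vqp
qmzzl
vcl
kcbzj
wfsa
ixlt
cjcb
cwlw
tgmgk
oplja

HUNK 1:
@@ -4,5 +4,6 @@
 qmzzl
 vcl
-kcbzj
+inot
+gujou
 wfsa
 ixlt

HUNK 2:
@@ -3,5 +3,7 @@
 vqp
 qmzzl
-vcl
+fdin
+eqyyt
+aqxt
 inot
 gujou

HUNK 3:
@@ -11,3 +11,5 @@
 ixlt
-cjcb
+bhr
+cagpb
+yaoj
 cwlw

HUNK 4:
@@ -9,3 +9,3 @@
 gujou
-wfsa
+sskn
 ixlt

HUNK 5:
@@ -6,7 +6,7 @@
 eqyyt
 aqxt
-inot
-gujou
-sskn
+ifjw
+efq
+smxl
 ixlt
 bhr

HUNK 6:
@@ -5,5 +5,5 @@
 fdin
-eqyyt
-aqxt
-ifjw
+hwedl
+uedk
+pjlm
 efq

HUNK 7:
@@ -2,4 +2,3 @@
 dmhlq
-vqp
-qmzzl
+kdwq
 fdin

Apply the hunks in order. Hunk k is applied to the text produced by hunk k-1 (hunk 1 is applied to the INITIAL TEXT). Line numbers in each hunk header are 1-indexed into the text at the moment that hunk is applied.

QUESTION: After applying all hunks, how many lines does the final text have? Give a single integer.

Answer: 16

Derivation:
Hunk 1: at line 4 remove [kcbzj] add [inot,gujou] -> 13 lines: ppyfe dmhlq vqp qmzzl vcl inot gujou wfsa ixlt cjcb cwlw tgmgk oplja
Hunk 2: at line 3 remove [vcl] add [fdin,eqyyt,aqxt] -> 15 lines: ppyfe dmhlq vqp qmzzl fdin eqyyt aqxt inot gujou wfsa ixlt cjcb cwlw tgmgk oplja
Hunk 3: at line 11 remove [cjcb] add [bhr,cagpb,yaoj] -> 17 lines: ppyfe dmhlq vqp qmzzl fdin eqyyt aqxt inot gujou wfsa ixlt bhr cagpb yaoj cwlw tgmgk oplja
Hunk 4: at line 9 remove [wfsa] add [sskn] -> 17 lines: ppyfe dmhlq vqp qmzzl fdin eqyyt aqxt inot gujou sskn ixlt bhr cagpb yaoj cwlw tgmgk oplja
Hunk 5: at line 6 remove [inot,gujou,sskn] add [ifjw,efq,smxl] -> 17 lines: ppyfe dmhlq vqp qmzzl fdin eqyyt aqxt ifjw efq smxl ixlt bhr cagpb yaoj cwlw tgmgk oplja
Hunk 6: at line 5 remove [eqyyt,aqxt,ifjw] add [hwedl,uedk,pjlm] -> 17 lines: ppyfe dmhlq vqp qmzzl fdin hwedl uedk pjlm efq smxl ixlt bhr cagpb yaoj cwlw tgmgk oplja
Hunk 7: at line 2 remove [vqp,qmzzl] add [kdwq] -> 16 lines: ppyfe dmhlq kdwq fdin hwedl uedk pjlm efq smxl ixlt bhr cagpb yaoj cwlw tgmgk oplja
Final line count: 16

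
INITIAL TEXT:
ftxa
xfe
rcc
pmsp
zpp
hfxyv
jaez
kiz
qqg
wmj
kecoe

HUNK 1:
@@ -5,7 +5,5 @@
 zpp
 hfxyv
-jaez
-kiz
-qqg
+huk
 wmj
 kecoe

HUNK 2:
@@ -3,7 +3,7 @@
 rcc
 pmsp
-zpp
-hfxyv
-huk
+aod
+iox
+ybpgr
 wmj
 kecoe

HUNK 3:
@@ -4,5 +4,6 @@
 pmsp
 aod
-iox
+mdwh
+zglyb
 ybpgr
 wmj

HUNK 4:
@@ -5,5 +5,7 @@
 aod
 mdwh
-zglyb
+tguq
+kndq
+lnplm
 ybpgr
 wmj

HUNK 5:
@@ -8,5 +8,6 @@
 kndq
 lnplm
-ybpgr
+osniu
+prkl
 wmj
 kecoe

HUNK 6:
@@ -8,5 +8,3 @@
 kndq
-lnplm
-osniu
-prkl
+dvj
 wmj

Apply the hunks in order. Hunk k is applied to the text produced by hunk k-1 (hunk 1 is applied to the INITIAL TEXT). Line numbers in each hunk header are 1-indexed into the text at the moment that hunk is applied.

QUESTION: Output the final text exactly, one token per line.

Answer: ftxa
xfe
rcc
pmsp
aod
mdwh
tguq
kndq
dvj
wmj
kecoe

Derivation:
Hunk 1: at line 5 remove [jaez,kiz,qqg] add [huk] -> 9 lines: ftxa xfe rcc pmsp zpp hfxyv huk wmj kecoe
Hunk 2: at line 3 remove [zpp,hfxyv,huk] add [aod,iox,ybpgr] -> 9 lines: ftxa xfe rcc pmsp aod iox ybpgr wmj kecoe
Hunk 3: at line 4 remove [iox] add [mdwh,zglyb] -> 10 lines: ftxa xfe rcc pmsp aod mdwh zglyb ybpgr wmj kecoe
Hunk 4: at line 5 remove [zglyb] add [tguq,kndq,lnplm] -> 12 lines: ftxa xfe rcc pmsp aod mdwh tguq kndq lnplm ybpgr wmj kecoe
Hunk 5: at line 8 remove [ybpgr] add [osniu,prkl] -> 13 lines: ftxa xfe rcc pmsp aod mdwh tguq kndq lnplm osniu prkl wmj kecoe
Hunk 6: at line 8 remove [lnplm,osniu,prkl] add [dvj] -> 11 lines: ftxa xfe rcc pmsp aod mdwh tguq kndq dvj wmj kecoe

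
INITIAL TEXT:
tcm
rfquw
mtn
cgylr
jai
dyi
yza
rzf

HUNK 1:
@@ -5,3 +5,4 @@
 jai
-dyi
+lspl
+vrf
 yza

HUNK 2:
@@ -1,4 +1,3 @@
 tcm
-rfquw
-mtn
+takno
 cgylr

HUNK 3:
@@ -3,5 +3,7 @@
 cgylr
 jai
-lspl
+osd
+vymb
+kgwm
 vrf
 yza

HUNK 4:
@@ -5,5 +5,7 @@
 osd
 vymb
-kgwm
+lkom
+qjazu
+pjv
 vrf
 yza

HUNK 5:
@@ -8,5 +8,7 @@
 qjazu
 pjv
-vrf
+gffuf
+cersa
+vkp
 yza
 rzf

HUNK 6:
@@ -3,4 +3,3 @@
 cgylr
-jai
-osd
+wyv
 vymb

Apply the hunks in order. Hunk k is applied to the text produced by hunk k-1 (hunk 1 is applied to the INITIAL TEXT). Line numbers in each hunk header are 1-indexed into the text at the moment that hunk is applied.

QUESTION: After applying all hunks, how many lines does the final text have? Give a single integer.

Hunk 1: at line 5 remove [dyi] add [lspl,vrf] -> 9 lines: tcm rfquw mtn cgylr jai lspl vrf yza rzf
Hunk 2: at line 1 remove [rfquw,mtn] add [takno] -> 8 lines: tcm takno cgylr jai lspl vrf yza rzf
Hunk 3: at line 3 remove [lspl] add [osd,vymb,kgwm] -> 10 lines: tcm takno cgylr jai osd vymb kgwm vrf yza rzf
Hunk 4: at line 5 remove [kgwm] add [lkom,qjazu,pjv] -> 12 lines: tcm takno cgylr jai osd vymb lkom qjazu pjv vrf yza rzf
Hunk 5: at line 8 remove [vrf] add [gffuf,cersa,vkp] -> 14 lines: tcm takno cgylr jai osd vymb lkom qjazu pjv gffuf cersa vkp yza rzf
Hunk 6: at line 3 remove [jai,osd] add [wyv] -> 13 lines: tcm takno cgylr wyv vymb lkom qjazu pjv gffuf cersa vkp yza rzf
Final line count: 13

Answer: 13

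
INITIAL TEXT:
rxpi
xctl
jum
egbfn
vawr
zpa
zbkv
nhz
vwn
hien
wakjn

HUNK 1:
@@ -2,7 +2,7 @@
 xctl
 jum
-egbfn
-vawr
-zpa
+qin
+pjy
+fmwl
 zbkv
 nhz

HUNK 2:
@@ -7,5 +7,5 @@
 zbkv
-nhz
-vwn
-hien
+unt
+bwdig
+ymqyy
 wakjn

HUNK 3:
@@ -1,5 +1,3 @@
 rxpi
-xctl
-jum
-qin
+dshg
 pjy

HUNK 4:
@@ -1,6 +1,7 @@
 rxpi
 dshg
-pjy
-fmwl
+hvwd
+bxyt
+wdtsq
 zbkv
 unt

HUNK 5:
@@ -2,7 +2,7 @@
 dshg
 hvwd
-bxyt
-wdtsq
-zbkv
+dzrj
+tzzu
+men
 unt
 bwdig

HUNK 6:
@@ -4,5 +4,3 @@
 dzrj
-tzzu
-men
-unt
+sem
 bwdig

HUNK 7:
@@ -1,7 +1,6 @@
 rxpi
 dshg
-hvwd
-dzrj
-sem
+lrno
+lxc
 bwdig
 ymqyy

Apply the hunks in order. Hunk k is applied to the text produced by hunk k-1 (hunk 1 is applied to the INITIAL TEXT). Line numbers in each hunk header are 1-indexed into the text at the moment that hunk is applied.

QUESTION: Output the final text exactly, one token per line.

Hunk 1: at line 2 remove [egbfn,vawr,zpa] add [qin,pjy,fmwl] -> 11 lines: rxpi xctl jum qin pjy fmwl zbkv nhz vwn hien wakjn
Hunk 2: at line 7 remove [nhz,vwn,hien] add [unt,bwdig,ymqyy] -> 11 lines: rxpi xctl jum qin pjy fmwl zbkv unt bwdig ymqyy wakjn
Hunk 3: at line 1 remove [xctl,jum,qin] add [dshg] -> 9 lines: rxpi dshg pjy fmwl zbkv unt bwdig ymqyy wakjn
Hunk 4: at line 1 remove [pjy,fmwl] add [hvwd,bxyt,wdtsq] -> 10 lines: rxpi dshg hvwd bxyt wdtsq zbkv unt bwdig ymqyy wakjn
Hunk 5: at line 2 remove [bxyt,wdtsq,zbkv] add [dzrj,tzzu,men] -> 10 lines: rxpi dshg hvwd dzrj tzzu men unt bwdig ymqyy wakjn
Hunk 6: at line 4 remove [tzzu,men,unt] add [sem] -> 8 lines: rxpi dshg hvwd dzrj sem bwdig ymqyy wakjn
Hunk 7: at line 1 remove [hvwd,dzrj,sem] add [lrno,lxc] -> 7 lines: rxpi dshg lrno lxc bwdig ymqyy wakjn

Answer: rxpi
dshg
lrno
lxc
bwdig
ymqyy
wakjn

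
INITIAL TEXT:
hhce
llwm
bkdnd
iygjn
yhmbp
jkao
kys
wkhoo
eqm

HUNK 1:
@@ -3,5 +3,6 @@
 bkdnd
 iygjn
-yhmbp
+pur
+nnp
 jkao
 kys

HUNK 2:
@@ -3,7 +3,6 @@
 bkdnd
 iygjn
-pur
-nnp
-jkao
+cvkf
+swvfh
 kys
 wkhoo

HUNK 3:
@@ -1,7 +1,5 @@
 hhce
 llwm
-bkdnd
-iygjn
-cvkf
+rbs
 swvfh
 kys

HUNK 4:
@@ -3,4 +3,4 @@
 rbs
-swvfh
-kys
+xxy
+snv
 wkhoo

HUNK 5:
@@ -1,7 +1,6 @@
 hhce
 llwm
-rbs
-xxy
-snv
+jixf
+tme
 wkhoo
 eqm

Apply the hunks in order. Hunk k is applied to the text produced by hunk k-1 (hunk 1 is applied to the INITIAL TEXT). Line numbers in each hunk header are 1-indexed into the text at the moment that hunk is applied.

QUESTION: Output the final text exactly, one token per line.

Answer: hhce
llwm
jixf
tme
wkhoo
eqm

Derivation:
Hunk 1: at line 3 remove [yhmbp] add [pur,nnp] -> 10 lines: hhce llwm bkdnd iygjn pur nnp jkao kys wkhoo eqm
Hunk 2: at line 3 remove [pur,nnp,jkao] add [cvkf,swvfh] -> 9 lines: hhce llwm bkdnd iygjn cvkf swvfh kys wkhoo eqm
Hunk 3: at line 1 remove [bkdnd,iygjn,cvkf] add [rbs] -> 7 lines: hhce llwm rbs swvfh kys wkhoo eqm
Hunk 4: at line 3 remove [swvfh,kys] add [xxy,snv] -> 7 lines: hhce llwm rbs xxy snv wkhoo eqm
Hunk 5: at line 1 remove [rbs,xxy,snv] add [jixf,tme] -> 6 lines: hhce llwm jixf tme wkhoo eqm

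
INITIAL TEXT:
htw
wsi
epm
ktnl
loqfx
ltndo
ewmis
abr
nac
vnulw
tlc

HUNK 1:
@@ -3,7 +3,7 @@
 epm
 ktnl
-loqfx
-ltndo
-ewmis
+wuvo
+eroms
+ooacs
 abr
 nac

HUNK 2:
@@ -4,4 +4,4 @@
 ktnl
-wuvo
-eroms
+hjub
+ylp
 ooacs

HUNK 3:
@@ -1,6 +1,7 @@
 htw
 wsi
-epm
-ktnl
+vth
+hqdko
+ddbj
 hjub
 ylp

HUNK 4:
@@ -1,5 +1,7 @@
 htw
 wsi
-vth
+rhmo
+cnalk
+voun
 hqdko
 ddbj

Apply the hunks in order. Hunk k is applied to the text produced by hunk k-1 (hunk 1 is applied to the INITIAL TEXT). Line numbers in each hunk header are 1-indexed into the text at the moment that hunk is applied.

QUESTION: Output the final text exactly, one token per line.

Answer: htw
wsi
rhmo
cnalk
voun
hqdko
ddbj
hjub
ylp
ooacs
abr
nac
vnulw
tlc

Derivation:
Hunk 1: at line 3 remove [loqfx,ltndo,ewmis] add [wuvo,eroms,ooacs] -> 11 lines: htw wsi epm ktnl wuvo eroms ooacs abr nac vnulw tlc
Hunk 2: at line 4 remove [wuvo,eroms] add [hjub,ylp] -> 11 lines: htw wsi epm ktnl hjub ylp ooacs abr nac vnulw tlc
Hunk 3: at line 1 remove [epm,ktnl] add [vth,hqdko,ddbj] -> 12 lines: htw wsi vth hqdko ddbj hjub ylp ooacs abr nac vnulw tlc
Hunk 4: at line 1 remove [vth] add [rhmo,cnalk,voun] -> 14 lines: htw wsi rhmo cnalk voun hqdko ddbj hjub ylp ooacs abr nac vnulw tlc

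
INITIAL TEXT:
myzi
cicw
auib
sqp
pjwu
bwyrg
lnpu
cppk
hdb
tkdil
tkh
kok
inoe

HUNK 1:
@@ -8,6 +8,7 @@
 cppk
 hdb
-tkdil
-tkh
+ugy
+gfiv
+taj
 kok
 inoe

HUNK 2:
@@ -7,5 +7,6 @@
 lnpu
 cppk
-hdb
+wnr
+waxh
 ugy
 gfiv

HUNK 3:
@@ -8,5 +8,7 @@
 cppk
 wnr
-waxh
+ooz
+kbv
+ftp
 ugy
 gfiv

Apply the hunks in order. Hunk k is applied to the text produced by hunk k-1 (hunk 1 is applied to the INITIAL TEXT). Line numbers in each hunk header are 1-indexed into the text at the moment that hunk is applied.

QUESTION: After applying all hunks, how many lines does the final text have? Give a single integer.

Answer: 17

Derivation:
Hunk 1: at line 8 remove [tkdil,tkh] add [ugy,gfiv,taj] -> 14 lines: myzi cicw auib sqp pjwu bwyrg lnpu cppk hdb ugy gfiv taj kok inoe
Hunk 2: at line 7 remove [hdb] add [wnr,waxh] -> 15 lines: myzi cicw auib sqp pjwu bwyrg lnpu cppk wnr waxh ugy gfiv taj kok inoe
Hunk 3: at line 8 remove [waxh] add [ooz,kbv,ftp] -> 17 lines: myzi cicw auib sqp pjwu bwyrg lnpu cppk wnr ooz kbv ftp ugy gfiv taj kok inoe
Final line count: 17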